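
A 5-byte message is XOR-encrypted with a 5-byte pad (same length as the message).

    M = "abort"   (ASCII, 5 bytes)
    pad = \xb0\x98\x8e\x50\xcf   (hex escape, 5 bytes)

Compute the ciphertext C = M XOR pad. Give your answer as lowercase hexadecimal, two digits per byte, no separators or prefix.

d1fae122bb

XOR is its own inverse, so applying the key byte-wise gives the result directly.
01100001 xor 10110000 = 11010001
01100010 xor 10011000 = 11111010
01101111 xor 10001110 = 11100001
01110010 xor 01010000 = 00100010
01110100 xor 11001111 = 10111011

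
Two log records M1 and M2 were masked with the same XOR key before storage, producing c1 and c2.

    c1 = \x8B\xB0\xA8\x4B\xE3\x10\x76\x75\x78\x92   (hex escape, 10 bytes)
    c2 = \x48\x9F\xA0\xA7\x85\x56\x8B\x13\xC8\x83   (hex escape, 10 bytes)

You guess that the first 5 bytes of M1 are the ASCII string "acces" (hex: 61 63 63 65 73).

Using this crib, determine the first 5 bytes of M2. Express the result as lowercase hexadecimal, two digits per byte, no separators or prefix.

a24c6b8915

First, c1 ⊕ c2 = (M1 ⊕ K) ⊕ (M2 ⊕ K) = M1 ⊕ M2, so the key drops out. Then M2 = (M1 ⊕ M2) ⊕ M1 over the first 5 bytes.
byte 0: (8b xor 48) xor 61 = c3 xor 61 = a2
byte 1: (b0 xor 9f) xor 63 = 2f xor 63 = 4c
byte 2: (a8 xor a0) xor 63 = 08 xor 63 = 6b
byte 3: (4b xor a7) xor 65 = ec xor 65 = 89
byte 4: (e3 xor 85) xor 73 = 66 xor 73 = 15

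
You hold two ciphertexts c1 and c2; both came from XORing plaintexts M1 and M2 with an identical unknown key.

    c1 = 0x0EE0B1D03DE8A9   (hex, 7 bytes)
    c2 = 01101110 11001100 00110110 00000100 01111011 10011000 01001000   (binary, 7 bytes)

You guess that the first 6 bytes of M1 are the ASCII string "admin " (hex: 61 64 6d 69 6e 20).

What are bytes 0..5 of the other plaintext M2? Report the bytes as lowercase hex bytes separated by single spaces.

01 48 ea bd 28 50

First, c1 ⊕ c2 = (M1 ⊕ K) ⊕ (M2 ⊕ K) = M1 ⊕ M2, so the key drops out. Then M2 = (M1 ⊕ M2) ⊕ M1 over the first 6 bytes.
byte 0: (0e ^ 6e) ^ 61 = 60 ^ 61 = 01
byte 1: (e0 ^ cc) ^ 64 = 2c ^ 64 = 48
byte 2: (b1 ^ 36) ^ 6d = 87 ^ 6d = ea
byte 3: (d0 ^ 04) ^ 69 = d4 ^ 69 = bd
byte 4: (3d ^ 7b) ^ 6e = 46 ^ 6e = 28
byte 5: (e8 ^ 98) ^ 20 = 70 ^ 20 = 50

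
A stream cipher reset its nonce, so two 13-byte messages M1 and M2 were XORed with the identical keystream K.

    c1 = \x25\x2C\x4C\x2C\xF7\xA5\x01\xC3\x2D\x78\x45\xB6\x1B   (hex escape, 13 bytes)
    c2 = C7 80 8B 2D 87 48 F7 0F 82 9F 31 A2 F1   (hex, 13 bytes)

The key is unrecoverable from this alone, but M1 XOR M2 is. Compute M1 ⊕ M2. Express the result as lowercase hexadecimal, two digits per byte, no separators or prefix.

c1 ⊕ c2 = (M1 ⊕ K) ⊕ (M2 ⊕ K) = M1 ⊕ M2 — the shared key cancels under XOR.
25 xor c7 = e2
2c xor 80 = ac
4c xor 8b = c7
2c xor 2d = 01
f7 xor 87 = 70
a5 xor 48 = ed
01 xor f7 = f6
c3 xor 0f = cc
2d xor 82 = af
78 xor 9f = e7
45 xor 31 = 74
b6 xor a2 = 14
1b xor f1 = ea

e2acc70170edf6ccafe77414ea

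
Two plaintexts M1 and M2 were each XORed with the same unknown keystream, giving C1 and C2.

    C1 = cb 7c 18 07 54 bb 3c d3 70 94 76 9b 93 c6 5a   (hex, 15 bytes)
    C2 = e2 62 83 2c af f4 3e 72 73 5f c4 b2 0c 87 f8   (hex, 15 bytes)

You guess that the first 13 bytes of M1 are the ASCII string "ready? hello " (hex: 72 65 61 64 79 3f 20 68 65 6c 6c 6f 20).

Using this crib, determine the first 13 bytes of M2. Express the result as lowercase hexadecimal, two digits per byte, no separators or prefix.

5b7bfa4f827022c966a7de46bf

First, C1 ⊕ C2 = (M1 ⊕ K) ⊕ (M2 ⊕ K) = M1 ⊕ M2, so the key drops out. Then M2 = (M1 ⊕ M2) ⊕ M1 over the first 13 bytes.
byte 0: (cb xor e2) xor 72 = 29 xor 72 = 5b
byte 1: (7c xor 62) xor 65 = 1e xor 65 = 7b
byte 2: (18 xor 83) xor 61 = 9b xor 61 = fa
byte 3: (07 xor 2c) xor 64 = 2b xor 64 = 4f
byte 4: (54 xor af) xor 79 = fb xor 79 = 82
byte 5: (bb xor f4) xor 3f = 4f xor 3f = 70
byte 6: (3c xor 3e) xor 20 = 02 xor 20 = 22
byte 7: (d3 xor 72) xor 68 = a1 xor 68 = c9
byte 8: (70 xor 73) xor 65 = 03 xor 65 = 66
byte 9: (94 xor 5f) xor 6c = cb xor 6c = a7
byte 10: (76 xor c4) xor 6c = b2 xor 6c = de
byte 11: (9b xor b2) xor 6f = 29 xor 6f = 46
byte 12: (93 xor 0c) xor 20 = 9f xor 20 = bf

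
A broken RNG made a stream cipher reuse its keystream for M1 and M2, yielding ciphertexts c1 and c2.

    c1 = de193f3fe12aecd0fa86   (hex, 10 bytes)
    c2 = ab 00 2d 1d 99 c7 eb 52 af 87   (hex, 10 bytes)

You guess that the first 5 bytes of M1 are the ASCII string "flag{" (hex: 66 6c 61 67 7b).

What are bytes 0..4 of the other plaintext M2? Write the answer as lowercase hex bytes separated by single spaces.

First, c1 ⊕ c2 = (M1 ⊕ K) ⊕ (M2 ⊕ K) = M1 ⊕ M2, so the key drops out. Then M2 = (M1 ⊕ M2) ⊕ M1 over the first 5 bytes.
byte 0: (de xor ab) xor 66 = 75 xor 66 = 13
byte 1: (19 xor 00) xor 6c = 19 xor 6c = 75
byte 2: (3f xor 2d) xor 61 = 12 xor 61 = 73
byte 3: (3f xor 1d) xor 67 = 22 xor 67 = 45
byte 4: (e1 xor 99) xor 7b = 78 xor 7b = 03

13 75 73 45 03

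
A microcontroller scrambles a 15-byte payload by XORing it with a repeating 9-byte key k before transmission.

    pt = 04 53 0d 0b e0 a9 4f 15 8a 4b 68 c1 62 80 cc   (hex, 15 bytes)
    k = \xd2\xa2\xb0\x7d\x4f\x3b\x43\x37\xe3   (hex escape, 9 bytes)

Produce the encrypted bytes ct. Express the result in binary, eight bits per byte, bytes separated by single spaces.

11010110 11110001 10111101 01110110 10101111 10010010 00001100 00100010 01101001 10011001 11001010 01110001 00011111 11001111 11110111

The 9-byte key repeats, so the effective keystream is d2 a2 b0 7d 4f 3b 43 37 e3 d2 a2 b0 7d 4f 3b.
byte 0: 04 XOR d2 = d6
byte 1: 53 XOR a2 = f1
byte 2: 0d XOR b0 = bd
byte 3: 0b XOR 7d = 76
byte 4: e0 XOR 4f = af
byte 5: a9 XOR 3b = 92
byte 6: 4f XOR 43 = 0c
byte 7: 15 XOR 37 = 22
byte 8: 8a XOR e3 = 69
byte 9: 4b XOR d2 = 99
byte 10: 68 XOR a2 = ca
byte 11: c1 XOR b0 = 71
byte 12: 62 XOR 7d = 1f
byte 13: 80 XOR 4f = cf
byte 14: cc XOR 3b = f7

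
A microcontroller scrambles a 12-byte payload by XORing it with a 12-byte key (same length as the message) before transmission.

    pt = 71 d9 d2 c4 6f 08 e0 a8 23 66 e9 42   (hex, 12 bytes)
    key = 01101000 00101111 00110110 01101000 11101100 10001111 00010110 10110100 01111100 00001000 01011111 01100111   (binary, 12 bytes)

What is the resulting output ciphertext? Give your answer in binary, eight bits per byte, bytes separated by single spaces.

00011001 11110110 11100100 10101100 10000011 10000111 11110110 00011100 01011111 01101110 10110110 00100101

113 ^ 104 =  25
217 ^  47 = 246
210 ^  54 = 228
196 ^ 104 = 172
111 ^ 236 = 131
  8 ^ 143 = 135
224 ^  22 = 246
168 ^ 180 =  28
 35 ^ 124 =  95
102 ^   8 = 110
233 ^  95 = 182
 66 ^ 103 =  37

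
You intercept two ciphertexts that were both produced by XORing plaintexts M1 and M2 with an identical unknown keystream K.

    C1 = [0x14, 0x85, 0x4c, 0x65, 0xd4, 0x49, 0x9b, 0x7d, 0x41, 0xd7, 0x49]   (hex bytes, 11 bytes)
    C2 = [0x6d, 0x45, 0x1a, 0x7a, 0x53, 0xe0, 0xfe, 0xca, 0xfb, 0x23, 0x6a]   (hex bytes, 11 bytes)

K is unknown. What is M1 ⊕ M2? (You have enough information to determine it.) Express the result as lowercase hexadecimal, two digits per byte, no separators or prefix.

C1 ⊕ C2 = (M1 ⊕ K) ⊕ (M2 ⊕ K) = M1 ⊕ M2 — the shared key cancels under XOR.
14 ^ 6d = 79
85 ^ 45 = c0
4c ^ 1a = 56
65 ^ 7a = 1f
d4 ^ 53 = 87
49 ^ e0 = a9
9b ^ fe = 65
7d ^ ca = b7
41 ^ fb = ba
d7 ^ 23 = f4
49 ^ 6a = 23

79c0561f87a965b7baf423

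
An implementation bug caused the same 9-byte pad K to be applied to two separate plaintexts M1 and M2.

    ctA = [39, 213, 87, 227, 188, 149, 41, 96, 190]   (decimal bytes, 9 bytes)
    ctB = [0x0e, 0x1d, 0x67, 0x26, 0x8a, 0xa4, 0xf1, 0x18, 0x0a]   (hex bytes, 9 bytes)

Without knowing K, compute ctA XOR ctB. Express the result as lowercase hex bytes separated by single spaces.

ctA ⊕ ctB = (M1 ⊕ K) ⊕ (M2 ⊕ K) = M1 ⊕ M2 — the shared key cancels under XOR.
27 xor 0e = 29
d5 xor 1d = c8
57 xor 67 = 30
e3 xor 26 = c5
bc xor 8a = 36
95 xor a4 = 31
29 xor f1 = d8
60 xor 18 = 78
be xor 0a = b4

29 c8 30 c5 36 31 d8 78 b4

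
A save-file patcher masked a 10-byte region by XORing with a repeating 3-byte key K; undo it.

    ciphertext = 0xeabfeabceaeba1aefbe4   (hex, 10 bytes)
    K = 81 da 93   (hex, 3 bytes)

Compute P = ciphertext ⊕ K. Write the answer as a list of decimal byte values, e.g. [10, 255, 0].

[107, 101, 121, 61, 48, 120, 32, 116, 104, 101]

The 3-byte key repeats, so the effective keystream is 81 da 93 81 da 93 81 da 93 81.
byte 0: 11101010 ⊕ 10000001 = 01101011
byte 1: 10111111 ⊕ 11011010 = 01100101
byte 2: 11101010 ⊕ 10010011 = 01111001
byte 3: 10111100 ⊕ 10000001 = 00111101
byte 4: 11101010 ⊕ 11011010 = 00110000
byte 5: 11101011 ⊕ 10010011 = 01111000
byte 6: 10100001 ⊕ 10000001 = 00100000
byte 7: 10101110 ⊕ 11011010 = 01110100
byte 8: 11111011 ⊕ 10010011 = 01101000
byte 9: 11100100 ⊕ 10000001 = 01100101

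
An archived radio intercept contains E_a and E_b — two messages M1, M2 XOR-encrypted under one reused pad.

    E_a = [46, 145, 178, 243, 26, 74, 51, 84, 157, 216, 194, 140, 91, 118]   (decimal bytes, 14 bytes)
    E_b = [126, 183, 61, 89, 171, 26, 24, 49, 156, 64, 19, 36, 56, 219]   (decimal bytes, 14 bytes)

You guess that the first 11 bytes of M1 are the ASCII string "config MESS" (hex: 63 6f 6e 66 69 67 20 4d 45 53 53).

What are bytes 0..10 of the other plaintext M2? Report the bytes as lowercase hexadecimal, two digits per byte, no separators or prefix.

3349e1ccd8370b2844cb82

First, E_a ⊕ E_b = (M1 ⊕ K) ⊕ (M2 ⊕ K) = M1 ⊕ M2, so the key drops out. Then M2 = (M1 ⊕ M2) ⊕ M1 over the first 11 bytes.
byte 0: (2e ⊕ 7e) ⊕ 63 = 50 ⊕ 63 = 33
byte 1: (91 ⊕ b7) ⊕ 6f = 26 ⊕ 6f = 49
byte 2: (b2 ⊕ 3d) ⊕ 6e = 8f ⊕ 6e = e1
byte 3: (f3 ⊕ 59) ⊕ 66 = aa ⊕ 66 = cc
byte 4: (1a ⊕ ab) ⊕ 69 = b1 ⊕ 69 = d8
byte 5: (4a ⊕ 1a) ⊕ 67 = 50 ⊕ 67 = 37
byte 6: (33 ⊕ 18) ⊕ 20 = 2b ⊕ 20 = 0b
byte 7: (54 ⊕ 31) ⊕ 4d = 65 ⊕ 4d = 28
byte 8: (9d ⊕ 9c) ⊕ 45 = 01 ⊕ 45 = 44
byte 9: (d8 ⊕ 40) ⊕ 53 = 98 ⊕ 53 = cb
byte 10: (c2 ⊕ 13) ⊕ 53 = d1 ⊕ 53 = 82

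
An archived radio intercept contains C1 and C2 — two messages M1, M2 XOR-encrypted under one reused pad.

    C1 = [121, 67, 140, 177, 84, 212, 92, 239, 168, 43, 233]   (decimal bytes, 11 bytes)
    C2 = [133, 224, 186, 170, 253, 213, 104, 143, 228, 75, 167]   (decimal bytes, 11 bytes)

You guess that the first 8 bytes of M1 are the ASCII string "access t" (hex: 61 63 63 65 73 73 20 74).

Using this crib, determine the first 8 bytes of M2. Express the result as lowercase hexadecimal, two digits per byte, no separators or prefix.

9dc0557eda721414

First, C1 ⊕ C2 = (M1 ⊕ K) ⊕ (M2 ⊕ K) = M1 ⊕ M2, so the key drops out. Then M2 = (M1 ⊕ M2) ⊕ M1 over the first 8 bytes.
byte 0: (79 ⊕ 85) ⊕ 61 = fc ⊕ 61 = 9d
byte 1: (43 ⊕ e0) ⊕ 63 = a3 ⊕ 63 = c0
byte 2: (8c ⊕ ba) ⊕ 63 = 36 ⊕ 63 = 55
byte 3: (b1 ⊕ aa) ⊕ 65 = 1b ⊕ 65 = 7e
byte 4: (54 ⊕ fd) ⊕ 73 = a9 ⊕ 73 = da
byte 5: (d4 ⊕ d5) ⊕ 73 = 01 ⊕ 73 = 72
byte 6: (5c ⊕ 68) ⊕ 20 = 34 ⊕ 20 = 14
byte 7: (ef ⊕ 8f) ⊕ 74 = 60 ⊕ 74 = 14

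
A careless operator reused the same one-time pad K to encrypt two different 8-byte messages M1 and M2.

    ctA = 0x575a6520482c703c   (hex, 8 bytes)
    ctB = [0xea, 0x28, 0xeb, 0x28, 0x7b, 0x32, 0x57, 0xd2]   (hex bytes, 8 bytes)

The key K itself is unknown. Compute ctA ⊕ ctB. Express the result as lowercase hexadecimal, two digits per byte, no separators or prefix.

ctA ⊕ ctB = (M1 ⊕ K) ⊕ (M2 ⊕ K) = M1 ⊕ M2 — the shared key cancels under XOR.
byte 0:  87 ^ 234 = 189
byte 1:  90 ^  40 = 114
byte 2: 101 ^ 235 = 142
byte 3:  32 ^  40 =   8
byte 4:  72 ^ 123 =  51
byte 5:  44 ^  50 =  30
byte 6: 112 ^  87 =  39
byte 7:  60 ^ 210 = 238

bd728e08331e27ee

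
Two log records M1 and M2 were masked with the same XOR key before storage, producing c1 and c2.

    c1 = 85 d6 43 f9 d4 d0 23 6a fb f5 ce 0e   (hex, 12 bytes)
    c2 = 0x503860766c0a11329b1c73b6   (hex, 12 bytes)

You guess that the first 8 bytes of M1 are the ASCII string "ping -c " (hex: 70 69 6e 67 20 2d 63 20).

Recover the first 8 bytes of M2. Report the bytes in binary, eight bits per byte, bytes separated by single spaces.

10100101 10000111 01001101 11101000 10011000 11110111 01010001 01111000

First, c1 ⊕ c2 = (M1 ⊕ K) ⊕ (M2 ⊕ K) = M1 ⊕ M2, so the key drops out. Then M2 = (M1 ⊕ M2) ⊕ M1 over the first 8 bytes.
byte 0: (85 ^ 50) ^ 70 = d5 ^ 70 = a5
byte 1: (d6 ^ 38) ^ 69 = ee ^ 69 = 87
byte 2: (43 ^ 60) ^ 6e = 23 ^ 6e = 4d
byte 3: (f9 ^ 76) ^ 67 = 8f ^ 67 = e8
byte 4: (d4 ^ 6c) ^ 20 = b8 ^ 20 = 98
byte 5: (d0 ^ 0a) ^ 2d = da ^ 2d = f7
byte 6: (23 ^ 11) ^ 63 = 32 ^ 63 = 51
byte 7: (6a ^ 32) ^ 20 = 58 ^ 20 = 78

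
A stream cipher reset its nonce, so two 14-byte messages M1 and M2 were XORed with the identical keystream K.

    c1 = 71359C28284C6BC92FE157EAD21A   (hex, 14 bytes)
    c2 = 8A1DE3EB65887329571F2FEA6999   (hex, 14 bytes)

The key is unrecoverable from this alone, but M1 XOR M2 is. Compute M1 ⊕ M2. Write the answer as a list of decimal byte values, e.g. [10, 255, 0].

c1 ⊕ c2 = (M1 ⊕ K) ⊕ (M2 ⊕ K) = M1 ⊕ M2 — the shared key cancels under XOR.
71 xor 8a = fb
35 xor 1d = 28
9c xor e3 = 7f
28 xor eb = c3
28 xor 65 = 4d
4c xor 88 = c4
6b xor 73 = 18
c9 xor 29 = e0
2f xor 57 = 78
e1 xor 1f = fe
57 xor 2f = 78
ea xor ea = 00
d2 xor 69 = bb
1a xor 99 = 83

[251, 40, 127, 195, 77, 196, 24, 224, 120, 254, 120, 0, 187, 131]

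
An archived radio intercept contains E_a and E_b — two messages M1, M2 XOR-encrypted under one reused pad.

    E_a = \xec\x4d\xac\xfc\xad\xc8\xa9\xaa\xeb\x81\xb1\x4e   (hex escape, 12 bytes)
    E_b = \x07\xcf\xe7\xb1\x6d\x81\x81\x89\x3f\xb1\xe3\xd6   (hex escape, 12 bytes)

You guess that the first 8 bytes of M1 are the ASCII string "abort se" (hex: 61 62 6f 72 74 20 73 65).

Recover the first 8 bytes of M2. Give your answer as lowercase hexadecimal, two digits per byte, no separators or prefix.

First, E_a ⊕ E_b = (M1 ⊕ K) ⊕ (M2 ⊕ K) = M1 ⊕ M2, so the key drops out. Then M2 = (M1 ⊕ M2) ⊕ M1 over the first 8 bytes.
byte 0: (ec ⊕ 07) ⊕ 61 = eb ⊕ 61 = 8a
byte 1: (4d ⊕ cf) ⊕ 62 = 82 ⊕ 62 = e0
byte 2: (ac ⊕ e7) ⊕ 6f = 4b ⊕ 6f = 24
byte 3: (fc ⊕ b1) ⊕ 72 = 4d ⊕ 72 = 3f
byte 4: (ad ⊕ 6d) ⊕ 74 = c0 ⊕ 74 = b4
byte 5: (c8 ⊕ 81) ⊕ 20 = 49 ⊕ 20 = 69
byte 6: (a9 ⊕ 81) ⊕ 73 = 28 ⊕ 73 = 5b
byte 7: (aa ⊕ 89) ⊕ 65 = 23 ⊕ 65 = 46

8ae0243fb4695b46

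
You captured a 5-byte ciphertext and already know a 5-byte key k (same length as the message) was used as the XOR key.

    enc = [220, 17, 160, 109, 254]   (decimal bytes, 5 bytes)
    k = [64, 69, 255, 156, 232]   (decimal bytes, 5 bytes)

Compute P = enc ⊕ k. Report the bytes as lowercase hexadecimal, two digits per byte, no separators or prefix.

XOR is its own inverse, so applying the key byte-wise gives the result directly.
dc ⊕ 40 = 9c
11 ⊕ 45 = 54
a0 ⊕ ff = 5f
6d ⊕ 9c = f1
fe ⊕ e8 = 16

9c545ff116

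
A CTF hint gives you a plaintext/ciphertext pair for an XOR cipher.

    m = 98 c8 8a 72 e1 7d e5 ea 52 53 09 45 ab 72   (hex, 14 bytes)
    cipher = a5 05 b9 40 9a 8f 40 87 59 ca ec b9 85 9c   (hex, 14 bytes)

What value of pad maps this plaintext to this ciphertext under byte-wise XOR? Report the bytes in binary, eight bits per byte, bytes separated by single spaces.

Since cipher = m ⊕ pad, XORing both sides with m gives pad = m ⊕ cipher.
98 xor a5 = 3d
c8 xor 05 = cd
8a xor b9 = 33
72 xor 40 = 32
e1 xor 9a = 7b
7d xor 8f = f2
e5 xor 40 = a5
ea xor 87 = 6d
52 xor 59 = 0b
53 xor ca = 99
09 xor ec = e5
45 xor b9 = fc
ab xor 85 = 2e
72 xor 9c = ee

00111101 11001101 00110011 00110010 01111011 11110010 10100101 01101101 00001011 10011001 11100101 11111100 00101110 11101110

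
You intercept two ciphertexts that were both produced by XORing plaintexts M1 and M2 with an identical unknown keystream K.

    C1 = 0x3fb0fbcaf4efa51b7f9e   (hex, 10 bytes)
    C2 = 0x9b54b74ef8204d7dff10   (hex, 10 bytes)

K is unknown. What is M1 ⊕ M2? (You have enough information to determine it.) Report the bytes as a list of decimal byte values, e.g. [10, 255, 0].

[164, 228, 76, 132, 12, 207, 232, 102, 128, 142]

C1 ⊕ C2 = (M1 ⊕ K) ⊕ (M2 ⊕ K) = M1 ⊕ M2 — the shared key cancels under XOR.
00111111 xor 10011011 = 10100100
10110000 xor 01010100 = 11100100
11111011 xor 10110111 = 01001100
11001010 xor 01001110 = 10000100
11110100 xor 11111000 = 00001100
11101111 xor 00100000 = 11001111
10100101 xor 01001101 = 11101000
00011011 xor 01111101 = 01100110
01111111 xor 11111111 = 10000000
10011110 xor 00010000 = 10001110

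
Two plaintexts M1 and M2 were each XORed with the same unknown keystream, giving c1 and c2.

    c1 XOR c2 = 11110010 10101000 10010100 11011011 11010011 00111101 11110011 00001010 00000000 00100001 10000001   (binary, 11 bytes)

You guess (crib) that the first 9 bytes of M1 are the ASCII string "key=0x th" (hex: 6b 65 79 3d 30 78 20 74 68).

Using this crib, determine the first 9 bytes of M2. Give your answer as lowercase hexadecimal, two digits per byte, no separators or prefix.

99cdede6e345d37e68

Since c1 ⊕ c2 = M1 ⊕ M2, XORing with the guessed M1 bytes yields the corresponding M2 bytes: M2 = (c1 ⊕ c2) ⊕ M1.
f2 xor 6b = 99
a8 xor 65 = cd
94 xor 79 = ed
db xor 3d = e6
d3 xor 30 = e3
3d xor 78 = 45
f3 xor 20 = d3
0a xor 74 = 7e
00 xor 68 = 68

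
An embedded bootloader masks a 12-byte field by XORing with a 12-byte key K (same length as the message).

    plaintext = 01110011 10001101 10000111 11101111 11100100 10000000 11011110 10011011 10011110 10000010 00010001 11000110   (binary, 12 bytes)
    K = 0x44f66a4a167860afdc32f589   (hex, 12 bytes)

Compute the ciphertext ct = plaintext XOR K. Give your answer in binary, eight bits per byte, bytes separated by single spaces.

XOR is its own inverse, so applying the key byte-wise gives the result directly.
73 xor 44 = 37
8d xor f6 = 7b
87 xor 6a = ed
ef xor 4a = a5
e4 xor 16 = f2
80 xor 78 = f8
de xor 60 = be
9b xor af = 34
9e xor dc = 42
82 xor 32 = b0
11 xor f5 = e4
c6 xor 89 = 4f

00110111 01111011 11101101 10100101 11110010 11111000 10111110 00110100 01000010 10110000 11100100 01001111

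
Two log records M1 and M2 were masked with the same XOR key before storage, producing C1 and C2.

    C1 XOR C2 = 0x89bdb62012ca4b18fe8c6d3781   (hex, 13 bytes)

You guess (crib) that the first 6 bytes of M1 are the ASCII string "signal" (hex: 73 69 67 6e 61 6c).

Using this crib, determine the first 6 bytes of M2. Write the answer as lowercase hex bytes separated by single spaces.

Since C1 ⊕ C2 = M1 ⊕ M2, XORing with the guessed M1 bytes yields the corresponding M2 bytes: M2 = (C1 ⊕ C2) ⊕ M1.
byte 0: 137 XOR 115 = 250
byte 1: 189 XOR 105 = 212
byte 2: 182 XOR 103 = 209
byte 3:  32 XOR 110 =  78
byte 4:  18 XOR  97 = 115
byte 5: 202 XOR 108 = 166

fa d4 d1 4e 73 a6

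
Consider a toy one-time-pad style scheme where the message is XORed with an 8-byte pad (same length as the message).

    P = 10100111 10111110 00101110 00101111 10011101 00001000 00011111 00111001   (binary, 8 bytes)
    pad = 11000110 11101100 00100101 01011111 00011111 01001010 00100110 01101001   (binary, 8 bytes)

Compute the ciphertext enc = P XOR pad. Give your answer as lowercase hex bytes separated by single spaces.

61 52 0b 70 82 42 39 50

XOR is its own inverse, so applying the key byte-wise gives the result directly.
167 XOR 198 =  97
190 XOR 236 =  82
 46 XOR  37 =  11
 47 XOR  95 = 112
157 XOR  31 = 130
  8 XOR  74 =  66
 31 XOR  38 =  57
 57 XOR 105 =  80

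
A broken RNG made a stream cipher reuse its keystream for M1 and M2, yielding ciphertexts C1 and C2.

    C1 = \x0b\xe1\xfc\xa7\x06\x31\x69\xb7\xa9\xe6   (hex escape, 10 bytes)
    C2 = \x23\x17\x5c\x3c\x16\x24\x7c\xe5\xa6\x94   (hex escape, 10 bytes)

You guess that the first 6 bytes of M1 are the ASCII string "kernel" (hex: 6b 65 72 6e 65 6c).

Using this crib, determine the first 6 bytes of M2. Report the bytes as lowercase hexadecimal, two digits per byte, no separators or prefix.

First, C1 ⊕ C2 = (M1 ⊕ K) ⊕ (M2 ⊕ K) = M1 ⊕ M2, so the key drops out. Then M2 = (M1 ⊕ M2) ⊕ M1 over the first 6 bytes.
byte 0: (0b ⊕ 23) ⊕ 6b = 28 ⊕ 6b = 43
byte 1: (e1 ⊕ 17) ⊕ 65 = f6 ⊕ 65 = 93
byte 2: (fc ⊕ 5c) ⊕ 72 = a0 ⊕ 72 = d2
byte 3: (a7 ⊕ 3c) ⊕ 6e = 9b ⊕ 6e = f5
byte 4: (06 ⊕ 16) ⊕ 65 = 10 ⊕ 65 = 75
byte 5: (31 ⊕ 24) ⊕ 6c = 15 ⊕ 6c = 79

4393d2f57579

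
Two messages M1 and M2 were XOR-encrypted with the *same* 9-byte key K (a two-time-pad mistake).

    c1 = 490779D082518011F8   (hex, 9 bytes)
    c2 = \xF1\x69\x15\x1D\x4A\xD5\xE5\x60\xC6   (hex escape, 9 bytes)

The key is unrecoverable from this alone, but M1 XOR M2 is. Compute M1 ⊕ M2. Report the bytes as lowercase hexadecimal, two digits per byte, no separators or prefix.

c1 ⊕ c2 = (M1 ⊕ K) ⊕ (M2 ⊕ K) = M1 ⊕ M2 — the shared key cancels under XOR.
49 ^ f1 = b8
07 ^ 69 = 6e
79 ^ 15 = 6c
d0 ^ 1d = cd
82 ^ 4a = c8
51 ^ d5 = 84
80 ^ e5 = 65
11 ^ 60 = 71
f8 ^ c6 = 3e

b86e6ccdc88465713e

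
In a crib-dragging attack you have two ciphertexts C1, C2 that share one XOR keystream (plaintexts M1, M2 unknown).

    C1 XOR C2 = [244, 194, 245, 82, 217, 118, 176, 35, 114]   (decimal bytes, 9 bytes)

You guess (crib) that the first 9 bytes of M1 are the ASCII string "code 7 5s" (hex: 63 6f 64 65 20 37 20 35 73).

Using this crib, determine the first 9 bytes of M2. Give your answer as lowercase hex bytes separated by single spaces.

Since C1 ⊕ C2 = M1 ⊕ M2, XORing with the guessed M1 bytes yields the corresponding M2 bytes: M2 = (C1 ⊕ C2) ⊕ M1.
byte 0: f4 ⊕ 63 = 97
byte 1: c2 ⊕ 6f = ad
byte 2: f5 ⊕ 64 = 91
byte 3: 52 ⊕ 65 = 37
byte 4: d9 ⊕ 20 = f9
byte 5: 76 ⊕ 37 = 41
byte 6: b0 ⊕ 20 = 90
byte 7: 23 ⊕ 35 = 16
byte 8: 72 ⊕ 73 = 01

97 ad 91 37 f9 41 90 16 01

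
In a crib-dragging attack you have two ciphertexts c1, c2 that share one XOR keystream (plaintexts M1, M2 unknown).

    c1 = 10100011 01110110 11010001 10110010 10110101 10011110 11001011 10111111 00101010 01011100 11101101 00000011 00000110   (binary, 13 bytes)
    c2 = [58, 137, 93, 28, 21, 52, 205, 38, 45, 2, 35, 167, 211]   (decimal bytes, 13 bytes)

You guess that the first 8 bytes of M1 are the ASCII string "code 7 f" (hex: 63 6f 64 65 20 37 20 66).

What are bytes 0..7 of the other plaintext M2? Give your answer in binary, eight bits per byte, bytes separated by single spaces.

11111010 10010000 11101000 11001011 10000000 10011101 00100110 11111111

First, c1 ⊕ c2 = (M1 ⊕ K) ⊕ (M2 ⊕ K) = M1 ⊕ M2, so the key drops out. Then M2 = (M1 ⊕ M2) ⊕ M1 over the first 8 bytes.
byte 0: (a3 XOR 3a) XOR 63 = 99 XOR 63 = fa
byte 1: (76 XOR 89) XOR 6f = ff XOR 6f = 90
byte 2: (d1 XOR 5d) XOR 64 = 8c XOR 64 = e8
byte 3: (b2 XOR 1c) XOR 65 = ae XOR 65 = cb
byte 4: (b5 XOR 15) XOR 20 = a0 XOR 20 = 80
byte 5: (9e XOR 34) XOR 37 = aa XOR 37 = 9d
byte 6: (cb XOR cd) XOR 20 = 06 XOR 20 = 26
byte 7: (bf XOR 26) XOR 66 = 99 XOR 66 = ff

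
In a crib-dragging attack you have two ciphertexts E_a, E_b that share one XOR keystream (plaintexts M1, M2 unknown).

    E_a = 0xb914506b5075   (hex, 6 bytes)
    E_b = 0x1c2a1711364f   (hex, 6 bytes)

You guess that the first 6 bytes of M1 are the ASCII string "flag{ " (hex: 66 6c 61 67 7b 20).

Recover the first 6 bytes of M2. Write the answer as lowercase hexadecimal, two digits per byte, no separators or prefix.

c352261d1d1a

First, E_a ⊕ E_b = (M1 ⊕ K) ⊕ (M2 ⊕ K) = M1 ⊕ M2, so the key drops out. Then M2 = (M1 ⊕ M2) ⊕ M1 over the first 6 bytes.
byte 0: (b9 XOR 1c) XOR 66 = a5 XOR 66 = c3
byte 1: (14 XOR 2a) XOR 6c = 3e XOR 6c = 52
byte 2: (50 XOR 17) XOR 61 = 47 XOR 61 = 26
byte 3: (6b XOR 11) XOR 67 = 7a XOR 67 = 1d
byte 4: (50 XOR 36) XOR 7b = 66 XOR 7b = 1d
byte 5: (75 XOR 4f) XOR 20 = 3a XOR 20 = 1a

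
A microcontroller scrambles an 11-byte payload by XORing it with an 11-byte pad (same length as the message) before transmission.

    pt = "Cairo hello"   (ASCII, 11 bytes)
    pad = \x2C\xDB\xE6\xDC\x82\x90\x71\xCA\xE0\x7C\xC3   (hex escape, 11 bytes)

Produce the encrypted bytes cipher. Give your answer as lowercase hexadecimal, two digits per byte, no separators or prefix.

byte 0: 01000011 xor 00101100 = 01101111
byte 1: 01100001 xor 11011011 = 10111010
byte 2: 01101001 xor 11100110 = 10001111
byte 3: 01110010 xor 11011100 = 10101110
byte 4: 01101111 xor 10000010 = 11101101
byte 5: 00100000 xor 10010000 = 10110000
byte 6: 01101000 xor 01110001 = 00011001
byte 7: 01100101 xor 11001010 = 10101111
byte 8: 01101100 xor 11100000 = 10001100
byte 9: 01101100 xor 01111100 = 00010000
byte 10: 01101111 xor 11000011 = 10101100

6fba8faeedb019af8c10ac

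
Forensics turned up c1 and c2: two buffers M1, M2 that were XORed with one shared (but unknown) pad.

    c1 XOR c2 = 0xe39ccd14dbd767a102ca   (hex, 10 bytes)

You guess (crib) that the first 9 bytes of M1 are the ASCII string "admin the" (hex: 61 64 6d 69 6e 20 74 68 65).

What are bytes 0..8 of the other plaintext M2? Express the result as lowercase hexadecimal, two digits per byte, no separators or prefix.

82f8a07db5f713c967

Since c1 ⊕ c2 = M1 ⊕ M2, XORing with the guessed M1 bytes yields the corresponding M2 bytes: M2 = (c1 ⊕ c2) ⊕ M1.
byte 0: 227 ^  97 = 130
byte 1: 156 ^ 100 = 248
byte 2: 205 ^ 109 = 160
byte 3:  20 ^ 105 = 125
byte 4: 219 ^ 110 = 181
byte 5: 215 ^  32 = 247
byte 6: 103 ^ 116 =  19
byte 7: 161 ^ 104 = 201
byte 8:   2 ^ 101 = 103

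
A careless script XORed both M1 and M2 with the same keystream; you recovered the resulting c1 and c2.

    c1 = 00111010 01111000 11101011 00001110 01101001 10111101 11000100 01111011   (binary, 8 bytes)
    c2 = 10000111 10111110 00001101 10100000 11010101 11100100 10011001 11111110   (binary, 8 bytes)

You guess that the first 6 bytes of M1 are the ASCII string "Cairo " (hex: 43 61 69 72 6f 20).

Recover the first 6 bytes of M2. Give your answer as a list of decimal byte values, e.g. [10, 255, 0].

[254, 167, 143, 220, 211, 121]

First, c1 ⊕ c2 = (M1 ⊕ K) ⊕ (M2 ⊕ K) = M1 ⊕ M2, so the key drops out. Then M2 = (M1 ⊕ M2) ⊕ M1 over the first 6 bytes.
byte 0: (3a ⊕ 87) ⊕ 43 = bd ⊕ 43 = fe
byte 1: (78 ⊕ be) ⊕ 61 = c6 ⊕ 61 = a7
byte 2: (eb ⊕ 0d) ⊕ 69 = e6 ⊕ 69 = 8f
byte 3: (0e ⊕ a0) ⊕ 72 = ae ⊕ 72 = dc
byte 4: (69 ⊕ d5) ⊕ 6f = bc ⊕ 6f = d3
byte 5: (bd ⊕ e4) ⊕ 20 = 59 ⊕ 20 = 79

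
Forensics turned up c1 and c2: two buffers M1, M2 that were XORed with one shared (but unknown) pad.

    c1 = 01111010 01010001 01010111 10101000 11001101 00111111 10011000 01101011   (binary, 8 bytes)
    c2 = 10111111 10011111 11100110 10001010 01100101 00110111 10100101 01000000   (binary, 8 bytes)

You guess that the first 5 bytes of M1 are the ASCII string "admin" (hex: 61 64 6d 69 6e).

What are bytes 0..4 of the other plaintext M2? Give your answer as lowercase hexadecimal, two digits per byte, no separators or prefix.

First, c1 ⊕ c2 = (M1 ⊕ K) ⊕ (M2 ⊕ K) = M1 ⊕ M2, so the key drops out. Then M2 = (M1 ⊕ M2) ⊕ M1 over the first 5 bytes.
byte 0: (7a ^ bf) ^ 61 = c5 ^ 61 = a4
byte 1: (51 ^ 9f) ^ 64 = ce ^ 64 = aa
byte 2: (57 ^ e6) ^ 6d = b1 ^ 6d = dc
byte 3: (a8 ^ 8a) ^ 69 = 22 ^ 69 = 4b
byte 4: (cd ^ 65) ^ 6e = a8 ^ 6e = c6

a4aadc4bc6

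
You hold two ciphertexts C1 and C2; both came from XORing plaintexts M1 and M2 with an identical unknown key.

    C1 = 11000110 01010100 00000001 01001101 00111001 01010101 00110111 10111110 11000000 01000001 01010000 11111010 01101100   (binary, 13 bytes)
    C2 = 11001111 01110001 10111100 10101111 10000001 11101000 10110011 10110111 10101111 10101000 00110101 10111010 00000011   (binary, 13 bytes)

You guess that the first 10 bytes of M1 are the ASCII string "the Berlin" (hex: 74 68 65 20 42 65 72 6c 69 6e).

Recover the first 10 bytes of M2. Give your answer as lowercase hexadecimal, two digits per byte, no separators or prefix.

7d4dd8c2fad8f6650687

First, C1 ⊕ C2 = (M1 ⊕ K) ⊕ (M2 ⊕ K) = M1 ⊕ M2, so the key drops out. Then M2 = (M1 ⊕ M2) ⊕ M1 over the first 10 bytes.
byte 0: (c6 XOR cf) XOR 74 = 09 XOR 74 = 7d
byte 1: (54 XOR 71) XOR 68 = 25 XOR 68 = 4d
byte 2: (01 XOR bc) XOR 65 = bd XOR 65 = d8
byte 3: (4d XOR af) XOR 20 = e2 XOR 20 = c2
byte 4: (39 XOR 81) XOR 42 = b8 XOR 42 = fa
byte 5: (55 XOR e8) XOR 65 = bd XOR 65 = d8
byte 6: (37 XOR b3) XOR 72 = 84 XOR 72 = f6
byte 7: (be XOR b7) XOR 6c = 09 XOR 6c = 65
byte 8: (c0 XOR af) XOR 69 = 6f XOR 69 = 06
byte 9: (41 XOR a8) XOR 6e = e9 XOR 6e = 87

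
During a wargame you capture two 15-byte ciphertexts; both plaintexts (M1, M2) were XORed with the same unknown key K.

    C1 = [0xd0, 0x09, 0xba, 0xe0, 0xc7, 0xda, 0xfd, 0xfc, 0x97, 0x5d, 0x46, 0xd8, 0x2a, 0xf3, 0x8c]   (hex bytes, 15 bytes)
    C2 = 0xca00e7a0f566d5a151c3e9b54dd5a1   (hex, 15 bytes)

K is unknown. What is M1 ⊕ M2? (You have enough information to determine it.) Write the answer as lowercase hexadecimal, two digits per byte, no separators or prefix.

1a095d4032bc285dc69eaf6d67262d

C1 ⊕ C2 = (M1 ⊕ K) ⊕ (M2 ⊕ K) = M1 ⊕ M2 — the shared key cancels under XOR.
byte 0: 208 ^ 202 =  26
byte 1:   9 ^   0 =   9
byte 2: 186 ^ 231 =  93
byte 3: 224 ^ 160 =  64
byte 4: 199 ^ 245 =  50
byte 5: 218 ^ 102 = 188
byte 6: 253 ^ 213 =  40
byte 7: 252 ^ 161 =  93
byte 8: 151 ^  81 = 198
byte 9:  93 ^ 195 = 158
byte 10:  70 ^ 233 = 175
byte 11: 216 ^ 181 = 109
byte 12:  42 ^  77 = 103
byte 13: 243 ^ 213 =  38
byte 14: 140 ^ 161 =  45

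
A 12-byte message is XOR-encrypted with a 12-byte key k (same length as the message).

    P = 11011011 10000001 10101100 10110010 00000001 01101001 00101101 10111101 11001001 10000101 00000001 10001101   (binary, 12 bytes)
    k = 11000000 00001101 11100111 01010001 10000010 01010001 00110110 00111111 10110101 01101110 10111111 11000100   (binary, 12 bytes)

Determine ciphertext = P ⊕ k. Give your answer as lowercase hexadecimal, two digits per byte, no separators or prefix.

XOR is its own inverse, so applying the key byte-wise gives the result directly.
db ^ c0 = 1b
81 ^ 0d = 8c
ac ^ e7 = 4b
b2 ^ 51 = e3
01 ^ 82 = 83
69 ^ 51 = 38
2d ^ 36 = 1b
bd ^ 3f = 82
c9 ^ b5 = 7c
85 ^ 6e = eb
01 ^ bf = be
8d ^ c4 = 49

1b8c4be383381b827cebbe49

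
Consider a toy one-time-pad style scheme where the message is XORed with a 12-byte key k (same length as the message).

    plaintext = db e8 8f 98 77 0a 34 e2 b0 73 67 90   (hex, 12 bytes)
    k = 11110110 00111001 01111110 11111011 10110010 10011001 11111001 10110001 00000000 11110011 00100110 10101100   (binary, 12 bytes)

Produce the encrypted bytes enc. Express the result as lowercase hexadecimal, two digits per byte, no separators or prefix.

db ⊕ f6 = 2d
e8 ⊕ 39 = d1
8f ⊕ 7e = f1
98 ⊕ fb = 63
77 ⊕ b2 = c5
0a ⊕ 99 = 93
34 ⊕ f9 = cd
e2 ⊕ b1 = 53
b0 ⊕ 00 = b0
73 ⊕ f3 = 80
67 ⊕ 26 = 41
90 ⊕ ac = 3c

2dd1f163c593cd53b080413c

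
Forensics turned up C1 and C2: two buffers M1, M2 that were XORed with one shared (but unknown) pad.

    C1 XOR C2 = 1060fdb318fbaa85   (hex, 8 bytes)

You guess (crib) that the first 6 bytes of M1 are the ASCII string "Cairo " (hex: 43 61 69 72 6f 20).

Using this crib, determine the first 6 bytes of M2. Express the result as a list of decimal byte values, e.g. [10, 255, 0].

Since C1 ⊕ C2 = M1 ⊕ M2, XORing with the guessed M1 bytes yields the corresponding M2 bytes: M2 = (C1 ⊕ C2) ⊕ M1.
byte 0: 10 XOR 43 = 53
byte 1: 60 XOR 61 = 01
byte 2: fd XOR 69 = 94
byte 3: b3 XOR 72 = c1
byte 4: 18 XOR 6f = 77
byte 5: fb XOR 20 = db

[83, 1, 148, 193, 119, 219]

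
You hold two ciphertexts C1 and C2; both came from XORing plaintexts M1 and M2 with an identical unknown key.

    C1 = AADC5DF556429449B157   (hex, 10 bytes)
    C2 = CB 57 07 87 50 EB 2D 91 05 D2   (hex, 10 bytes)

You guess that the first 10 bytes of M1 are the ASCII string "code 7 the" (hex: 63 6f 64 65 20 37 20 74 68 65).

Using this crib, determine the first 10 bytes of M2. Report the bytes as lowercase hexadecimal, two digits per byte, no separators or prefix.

02e43e17269e99acdce0

First, C1 ⊕ C2 = (M1 ⊕ K) ⊕ (M2 ⊕ K) = M1 ⊕ M2, so the key drops out. Then M2 = (M1 ⊕ M2) ⊕ M1 over the first 10 bytes.
byte 0: (aa ⊕ cb) ⊕ 63 = 61 ⊕ 63 = 02
byte 1: (dc ⊕ 57) ⊕ 6f = 8b ⊕ 6f = e4
byte 2: (5d ⊕ 07) ⊕ 64 = 5a ⊕ 64 = 3e
byte 3: (f5 ⊕ 87) ⊕ 65 = 72 ⊕ 65 = 17
byte 4: (56 ⊕ 50) ⊕ 20 = 06 ⊕ 20 = 26
byte 5: (42 ⊕ eb) ⊕ 37 = a9 ⊕ 37 = 9e
byte 6: (94 ⊕ 2d) ⊕ 20 = b9 ⊕ 20 = 99
byte 7: (49 ⊕ 91) ⊕ 74 = d8 ⊕ 74 = ac
byte 8: (b1 ⊕ 05) ⊕ 68 = b4 ⊕ 68 = dc
byte 9: (57 ⊕ d2) ⊕ 65 = 85 ⊕ 65 = e0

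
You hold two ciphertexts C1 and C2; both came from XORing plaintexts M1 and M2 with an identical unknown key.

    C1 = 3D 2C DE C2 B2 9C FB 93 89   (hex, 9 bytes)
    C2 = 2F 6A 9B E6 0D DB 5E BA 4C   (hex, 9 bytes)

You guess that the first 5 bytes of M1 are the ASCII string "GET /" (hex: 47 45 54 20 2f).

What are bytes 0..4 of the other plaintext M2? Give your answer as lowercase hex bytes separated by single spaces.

55 03 11 04 90

First, C1 ⊕ C2 = (M1 ⊕ K) ⊕ (M2 ⊕ K) = M1 ⊕ M2, so the key drops out. Then M2 = (M1 ⊕ M2) ⊕ M1 over the first 5 bytes.
byte 0: (3d ^ 2f) ^ 47 = 12 ^ 47 = 55
byte 1: (2c ^ 6a) ^ 45 = 46 ^ 45 = 03
byte 2: (de ^ 9b) ^ 54 = 45 ^ 54 = 11
byte 3: (c2 ^ e6) ^ 20 = 24 ^ 20 = 04
byte 4: (b2 ^ 0d) ^ 2f = bf ^ 2f = 90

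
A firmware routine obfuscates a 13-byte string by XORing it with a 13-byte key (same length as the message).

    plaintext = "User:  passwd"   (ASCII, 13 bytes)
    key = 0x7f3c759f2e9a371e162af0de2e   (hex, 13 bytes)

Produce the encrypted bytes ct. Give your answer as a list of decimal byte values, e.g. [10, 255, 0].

XOR is its own inverse, so applying the key byte-wise gives the result directly.
byte 0: 55 XOR 7f = 2a
byte 1: 73 XOR 3c = 4f
byte 2: 65 XOR 75 = 10
byte 3: 72 XOR 9f = ed
byte 4: 3a XOR 2e = 14
byte 5: 20 XOR 9a = ba
byte 6: 20 XOR 37 = 17
byte 7: 70 XOR 1e = 6e
byte 8: 61 XOR 16 = 77
byte 9: 73 XOR 2a = 59
byte 10: 73 XOR f0 = 83
byte 11: 77 XOR de = a9
byte 12: 64 XOR 2e = 4a

[42, 79, 16, 237, 20, 186, 23, 110, 119, 89, 131, 169, 74]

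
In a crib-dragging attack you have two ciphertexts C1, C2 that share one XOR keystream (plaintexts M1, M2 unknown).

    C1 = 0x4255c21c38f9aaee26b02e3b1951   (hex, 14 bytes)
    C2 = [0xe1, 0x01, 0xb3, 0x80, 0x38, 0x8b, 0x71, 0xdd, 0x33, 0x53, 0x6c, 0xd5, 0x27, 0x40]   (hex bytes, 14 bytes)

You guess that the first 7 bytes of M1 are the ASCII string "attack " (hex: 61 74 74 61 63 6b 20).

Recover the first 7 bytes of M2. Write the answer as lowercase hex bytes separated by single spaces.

c2 20 05 fd 63 19 fb

First, C1 ⊕ C2 = (M1 ⊕ K) ⊕ (M2 ⊕ K) = M1 ⊕ M2, so the key drops out. Then M2 = (M1 ⊕ M2) ⊕ M1 over the first 7 bytes.
byte 0: (42 XOR e1) XOR 61 = a3 XOR 61 = c2
byte 1: (55 XOR 01) XOR 74 = 54 XOR 74 = 20
byte 2: (c2 XOR b3) XOR 74 = 71 XOR 74 = 05
byte 3: (1c XOR 80) XOR 61 = 9c XOR 61 = fd
byte 4: (38 XOR 38) XOR 63 = 00 XOR 63 = 63
byte 5: (f9 XOR 8b) XOR 6b = 72 XOR 6b = 19
byte 6: (aa XOR 71) XOR 20 = db XOR 20 = fb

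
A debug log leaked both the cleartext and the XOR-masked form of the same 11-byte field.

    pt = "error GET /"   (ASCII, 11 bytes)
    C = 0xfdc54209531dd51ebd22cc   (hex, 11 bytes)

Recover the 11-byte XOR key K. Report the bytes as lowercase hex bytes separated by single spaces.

Since C = pt ⊕ K, XORing both sides with pt gives K = pt ⊕ C.
byte 0: 65 ⊕ fd = 98
byte 1: 72 ⊕ c5 = b7
byte 2: 72 ⊕ 42 = 30
byte 3: 6f ⊕ 09 = 66
byte 4: 72 ⊕ 53 = 21
byte 5: 20 ⊕ 1d = 3d
byte 6: 47 ⊕ d5 = 92
byte 7: 45 ⊕ 1e = 5b
byte 8: 54 ⊕ bd = e9
byte 9: 20 ⊕ 22 = 02
byte 10: 2f ⊕ cc = e3

98 b7 30 66 21 3d 92 5b e9 02 e3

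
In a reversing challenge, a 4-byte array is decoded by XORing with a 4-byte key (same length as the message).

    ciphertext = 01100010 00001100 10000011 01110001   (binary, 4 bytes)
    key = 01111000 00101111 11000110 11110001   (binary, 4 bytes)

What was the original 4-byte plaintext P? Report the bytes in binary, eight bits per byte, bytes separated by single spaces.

62 ⊕ 78 = 1a
0c ⊕ 2f = 23
83 ⊕ c6 = 45
71 ⊕ f1 = 80

00011010 00100011 01000101 10000000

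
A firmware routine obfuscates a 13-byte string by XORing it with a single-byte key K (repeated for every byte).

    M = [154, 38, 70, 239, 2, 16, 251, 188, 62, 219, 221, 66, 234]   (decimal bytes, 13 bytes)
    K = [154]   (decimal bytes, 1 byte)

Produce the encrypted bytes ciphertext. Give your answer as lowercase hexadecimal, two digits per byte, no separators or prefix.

00bcdc75988a6126a44147d870

The 1-byte key repeats, so the effective keystream is 9a 9a 9a 9a 9a 9a 9a 9a 9a 9a 9a 9a 9a.
byte 0: 9a xor 9a = 00
byte 1: 26 xor 9a = bc
byte 2: 46 xor 9a = dc
byte 3: ef xor 9a = 75
byte 4: 02 xor 9a = 98
byte 5: 10 xor 9a = 8a
byte 6: fb xor 9a = 61
byte 7: bc xor 9a = 26
byte 8: 3e xor 9a = a4
byte 9: db xor 9a = 41
byte 10: dd xor 9a = 47
byte 11: 42 xor 9a = d8
byte 12: ea xor 9a = 70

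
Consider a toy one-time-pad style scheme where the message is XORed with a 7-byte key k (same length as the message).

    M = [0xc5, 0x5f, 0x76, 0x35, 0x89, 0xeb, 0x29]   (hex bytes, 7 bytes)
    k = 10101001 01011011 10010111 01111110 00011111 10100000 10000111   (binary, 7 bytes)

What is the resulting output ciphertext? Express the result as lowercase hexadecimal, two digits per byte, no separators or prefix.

6c04e14b964bae

byte 0: c5 ⊕ a9 = 6c
byte 1: 5f ⊕ 5b = 04
byte 2: 76 ⊕ 97 = e1
byte 3: 35 ⊕ 7e = 4b
byte 4: 89 ⊕ 1f = 96
byte 5: eb ⊕ a0 = 4b
byte 6: 29 ⊕ 87 = ae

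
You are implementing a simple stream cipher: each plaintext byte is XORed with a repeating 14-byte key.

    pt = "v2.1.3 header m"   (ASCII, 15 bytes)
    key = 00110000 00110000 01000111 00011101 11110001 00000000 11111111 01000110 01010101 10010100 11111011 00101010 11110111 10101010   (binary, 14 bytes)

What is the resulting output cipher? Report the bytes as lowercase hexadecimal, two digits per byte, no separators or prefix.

The 14-byte key repeats, so the effective keystream is 30 30 47 1d f1 00 ff 46 55 94 fb 2a f7 aa 30.
byte 0: 76 xor 30 = 46
byte 1: 32 xor 30 = 02
byte 2: 2e xor 47 = 69
byte 3: 31 xor 1d = 2c
byte 4: 2e xor f1 = df
byte 5: 33 xor 00 = 33
byte 6: 20 xor ff = df
byte 7: 68 xor 46 = 2e
byte 8: 65 xor 55 = 30
byte 9: 61 xor 94 = f5
byte 10: 64 xor fb = 9f
byte 11: 65 xor 2a = 4f
byte 12: 72 xor f7 = 85
byte 13: 20 xor aa = 8a
byte 14: 6d xor 30 = 5d

4602692cdf33df2e30f59f4f858a5d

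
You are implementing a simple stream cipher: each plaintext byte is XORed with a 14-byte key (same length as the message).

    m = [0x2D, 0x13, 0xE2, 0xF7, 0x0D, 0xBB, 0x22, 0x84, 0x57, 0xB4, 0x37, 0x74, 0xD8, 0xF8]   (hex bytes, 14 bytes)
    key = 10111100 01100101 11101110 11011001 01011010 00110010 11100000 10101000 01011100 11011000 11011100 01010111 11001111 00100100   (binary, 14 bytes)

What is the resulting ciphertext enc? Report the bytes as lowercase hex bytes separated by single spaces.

XOR is its own inverse, so applying the key byte-wise gives the result directly.
 45 ^ 188 = 145
 19 ^ 101 = 118
226 ^ 238 =  12
247 ^ 217 =  46
 13 ^  90 =  87
187 ^  50 = 137
 34 ^ 224 = 194
132 ^ 168 =  44
 87 ^  92 =  11
180 ^ 216 = 108
 55 ^ 220 = 235
116 ^  87 =  35
216 ^ 207 =  23
248 ^  36 = 220

91 76 0c 2e 57 89 c2 2c 0b 6c eb 23 17 dc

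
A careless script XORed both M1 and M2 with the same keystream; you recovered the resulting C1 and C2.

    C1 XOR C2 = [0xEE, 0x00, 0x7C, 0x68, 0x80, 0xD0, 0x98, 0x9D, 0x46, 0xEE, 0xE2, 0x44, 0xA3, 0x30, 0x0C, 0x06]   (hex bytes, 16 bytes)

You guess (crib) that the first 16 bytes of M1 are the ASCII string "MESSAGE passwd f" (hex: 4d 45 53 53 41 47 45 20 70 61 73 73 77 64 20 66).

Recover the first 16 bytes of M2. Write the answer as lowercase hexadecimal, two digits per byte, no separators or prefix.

Since C1 ⊕ C2 = M1 ⊕ M2, XORing with the guessed M1 bytes yields the corresponding M2 bytes: M2 = (C1 ⊕ C2) ⊕ M1.
11101110 ^ 01001101 = 10100011
00000000 ^ 01000101 = 01000101
01111100 ^ 01010011 = 00101111
01101000 ^ 01010011 = 00111011
10000000 ^ 01000001 = 11000001
11010000 ^ 01000111 = 10010111
10011000 ^ 01000101 = 11011101
10011101 ^ 00100000 = 10111101
01000110 ^ 01110000 = 00110110
11101110 ^ 01100001 = 10001111
11100010 ^ 01110011 = 10010001
01000100 ^ 01110011 = 00110111
10100011 ^ 01110111 = 11010100
00110000 ^ 01100100 = 01010100
00001100 ^ 00100000 = 00101100
00000110 ^ 01100110 = 01100000

a3452f3bc197ddbd368f9137d4542c60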